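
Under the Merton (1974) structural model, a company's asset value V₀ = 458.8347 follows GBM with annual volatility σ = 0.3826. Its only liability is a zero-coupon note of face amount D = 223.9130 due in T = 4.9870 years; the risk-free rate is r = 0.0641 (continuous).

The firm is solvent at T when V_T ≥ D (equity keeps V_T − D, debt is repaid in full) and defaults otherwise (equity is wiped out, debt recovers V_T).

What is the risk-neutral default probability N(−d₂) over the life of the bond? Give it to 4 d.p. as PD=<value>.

d₁ = [ln(V₀/D) + (r + σ²/2)T] / (σ√T)
   = [ln(458.8347/223.9130) + (0.0641 + 0.5·0.3826²)·4.9870] / (0.3826·√4.9870)
   = [0.717432 + 0.684672] / 0.854407 = 1.641027
d₂ = d₁ − σ√T = 1.641027 − 0.854407 = 0.786620
risk-neutral PD = N(−d₂) = N(-0.786620) = 0.215752

PD=0.2158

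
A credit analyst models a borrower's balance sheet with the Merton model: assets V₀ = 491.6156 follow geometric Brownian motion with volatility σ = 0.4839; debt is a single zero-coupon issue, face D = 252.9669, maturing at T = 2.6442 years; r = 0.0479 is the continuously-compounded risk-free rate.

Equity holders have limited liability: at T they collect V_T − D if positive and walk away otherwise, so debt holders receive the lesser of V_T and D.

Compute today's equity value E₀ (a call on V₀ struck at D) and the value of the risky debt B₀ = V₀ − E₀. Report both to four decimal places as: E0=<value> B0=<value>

E0=289.1938 B0=202.4218

d₁ = [ln(V₀/D) + (r + σ²/2)T] / (σ√T)
   = [ln(491.6156/252.9669) + (0.0479 + 0.5·0.4839²)·2.6442] / (0.4839·√2.6442)
   = [0.664438 + 0.436239] / 0.786870 = 1.398805
d₂ = d₁ − σ√T = 1.398805 − 0.786870 = 0.611936
N(d₁) = 0.919064,  N(d₂) = 0.729710,  e^(−rT) = 0.881036
E₀ = V₀·N(d₁) − D·e^(−rT)·N(d₂)
   = 491.6156·0.919064 − 252.9669·0.881036·0.729710 = 289.193833
B₀ = V₀ − E₀ = 491.6156 − 289.193833 = 202.421767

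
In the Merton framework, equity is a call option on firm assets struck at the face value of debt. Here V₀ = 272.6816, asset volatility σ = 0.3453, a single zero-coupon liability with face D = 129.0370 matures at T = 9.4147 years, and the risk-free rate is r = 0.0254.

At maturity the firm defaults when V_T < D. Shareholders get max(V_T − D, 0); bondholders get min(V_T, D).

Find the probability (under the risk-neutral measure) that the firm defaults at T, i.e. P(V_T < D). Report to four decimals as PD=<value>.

d₁ = [ln(V₀/D) + (r + σ²/2)T] / (σ√T)
   = [ln(272.6816/129.0370) + (0.0254 + 0.5·0.3453²)·9.4147] / (0.3453·√9.4147)
   = [0.748206 + 0.800401] / 1.059497 = 1.461643
d₂ = d₁ − σ√T = 1.461643 − 1.059497 = 0.402145
risk-neutral PD = N(−d₂) = N(-0.402145) = 0.343789

PD=0.3438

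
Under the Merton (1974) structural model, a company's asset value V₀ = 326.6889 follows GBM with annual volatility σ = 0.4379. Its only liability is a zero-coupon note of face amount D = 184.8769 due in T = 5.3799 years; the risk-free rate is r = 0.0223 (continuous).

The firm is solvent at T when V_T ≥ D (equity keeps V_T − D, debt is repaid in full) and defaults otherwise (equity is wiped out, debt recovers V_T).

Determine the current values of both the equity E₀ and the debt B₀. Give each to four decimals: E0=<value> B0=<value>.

E0=195.1261 B0=131.5628

d₁ = [ln(V₀/D) + (r + σ²/2)T] / (σ√T)
   = [ln(326.6889/184.8769) + (0.0223 + 0.5·0.4379²)·5.3799] / (0.4379·√5.3799)
   = [0.569318 + 0.635787] / 1.015692 = 1.186487
d₂ = d₁ − σ√T = 1.186487 − 1.015692 = 0.170795
N(d₁) = 0.882285,  N(d₂) = 0.567807,  e^(−rT) = 0.886945
E₀ = V₀·N(d₁) − D·e^(−rT)·N(d₂)
   = 326.6889·0.882285 − 184.8769·0.886945·0.567807 = 195.126061
B₀ = V₀ − E₀ = 326.6889 − 195.126061 = 131.562839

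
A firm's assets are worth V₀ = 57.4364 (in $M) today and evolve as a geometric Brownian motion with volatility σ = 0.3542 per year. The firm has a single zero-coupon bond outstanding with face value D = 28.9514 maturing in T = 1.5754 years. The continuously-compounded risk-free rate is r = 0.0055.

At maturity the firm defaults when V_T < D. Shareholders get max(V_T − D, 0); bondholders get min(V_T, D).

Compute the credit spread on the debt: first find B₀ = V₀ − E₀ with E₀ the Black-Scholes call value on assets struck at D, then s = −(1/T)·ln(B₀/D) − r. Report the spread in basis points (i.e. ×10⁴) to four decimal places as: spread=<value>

d₁ = [ln(V₀/D) + (r + σ²/2)T] / (σ√T)
   = [ln(57.4364/28.9514) + (0.0055 + 0.5·0.3542²)·1.5754] / (0.3542·√1.5754)
   = [0.685060 + 0.107488] / 0.444574 = 1.782712
d₂ = d₁ − σ√T = 1.782712 − 0.444574 = 1.338138
N(d₁) = 0.962683,  N(d₂) = 0.909574,  e^(−rT) = 0.991373
E₀ = V₀·N(d₁) − D·e^(−rT)·N(d₂)
   = 57.4364·0.962683 − 28.9514·0.991373·0.909574 = 29.186806
B₀ = V₀ − E₀ = 57.4364 − 29.186806 = 28.249594
spread = −(1/T)·ln(B₀/D) − r = −(1/1.5754)·ln(28.249594/28.9514) − 0.0055 = 0.01007666
in basis points: 0.01007666 × 10⁴ = 100.7666 bp

spread=100.7666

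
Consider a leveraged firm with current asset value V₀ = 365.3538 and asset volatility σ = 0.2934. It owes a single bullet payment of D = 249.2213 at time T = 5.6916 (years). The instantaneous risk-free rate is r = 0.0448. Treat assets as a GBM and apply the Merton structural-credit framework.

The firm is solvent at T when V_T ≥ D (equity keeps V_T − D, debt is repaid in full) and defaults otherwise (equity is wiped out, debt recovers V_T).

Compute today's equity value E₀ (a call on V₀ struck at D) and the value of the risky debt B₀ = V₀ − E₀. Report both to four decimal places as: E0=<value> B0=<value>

d₁ = [ln(V₀/D) + (r + σ²/2)T] / (σ√T)
   = [ln(365.3538/249.2213) + (0.0448 + 0.5·0.2934²)·5.6916] / (0.2934·√5.6916)
   = [0.382525 + 0.499960] / 0.699967 = 1.260753
d₂ = d₁ − σ√T = 1.260753 − 0.699967 = 0.560787
N(d₁) = 0.896301,  N(d₂) = 0.712529,  e^(−rT) = 0.774929
E₀ = V₀·N(d₁) − D·e^(−rT)·N(d₂)
   = 365.3538·0.896301 − 249.2213·0.774929·0.712529 = 189.857207
B₀ = V₀ − E₀ = 365.3538 − 189.857207 = 175.496593

E0=189.8572 B0=175.4966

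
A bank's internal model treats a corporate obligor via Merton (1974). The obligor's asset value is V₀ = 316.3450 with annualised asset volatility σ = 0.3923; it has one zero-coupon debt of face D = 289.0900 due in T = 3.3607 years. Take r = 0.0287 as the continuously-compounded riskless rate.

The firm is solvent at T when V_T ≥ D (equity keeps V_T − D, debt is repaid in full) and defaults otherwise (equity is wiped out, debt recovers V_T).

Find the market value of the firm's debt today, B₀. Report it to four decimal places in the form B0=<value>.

d₁ = [ln(V₀/D) + (r + σ²/2)T] / (σ√T)
   = [ln(316.3450/289.0900) + (0.0287 + 0.5·0.3923²)·3.3607] / (0.3923·√3.3607)
   = [0.090095 + 0.355057] / 0.719173 = 0.618978
d₂ = d₁ − σ√T = 0.618978 − 0.719173 = -0.100195
N(d₁) = 0.732035,  N(d₂) = 0.460095,  e^(−rT) = 0.908053
E₀ = V₀·N(d₁) − D·e^(−rT)·N(d₂)
   = 316.3450·0.732035 − 289.0900·0.908053·0.460095 = 110.796357
B₀ = V₀ − E₀ = 316.3450 − 110.796357 = 205.548643

B0=205.5486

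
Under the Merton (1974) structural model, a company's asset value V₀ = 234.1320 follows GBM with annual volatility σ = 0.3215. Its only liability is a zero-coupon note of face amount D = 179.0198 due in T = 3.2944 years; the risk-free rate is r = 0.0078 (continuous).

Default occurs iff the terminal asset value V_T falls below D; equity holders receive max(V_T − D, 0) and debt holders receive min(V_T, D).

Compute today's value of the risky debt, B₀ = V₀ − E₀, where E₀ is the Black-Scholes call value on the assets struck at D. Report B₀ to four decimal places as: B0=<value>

d₁ = [ln(V₀/D) + (r + σ²/2)T] / (σ√T)
   = [ln(234.1320/179.0198) + (0.0078 + 0.5·0.3215²)·3.2944] / (0.3215·√3.2944)
   = [0.268389 + 0.195955] / 0.583538 = 0.795738
d₂ = d₁ − σ√T = 0.795738 − 0.583538 = 0.212200
N(d₁) = 0.786908,  N(d₂) = 0.584024,  e^(−rT) = 0.974631
E₀ = V₀·N(d₁) − D·e^(−rT)·N(d₂)
   = 234.1320·0.786908 − 179.0198·0.974631·0.584024 = 82.340732
B₀ = V₀ − E₀ = 234.1320 − 82.340732 = 151.791268

B0=151.7913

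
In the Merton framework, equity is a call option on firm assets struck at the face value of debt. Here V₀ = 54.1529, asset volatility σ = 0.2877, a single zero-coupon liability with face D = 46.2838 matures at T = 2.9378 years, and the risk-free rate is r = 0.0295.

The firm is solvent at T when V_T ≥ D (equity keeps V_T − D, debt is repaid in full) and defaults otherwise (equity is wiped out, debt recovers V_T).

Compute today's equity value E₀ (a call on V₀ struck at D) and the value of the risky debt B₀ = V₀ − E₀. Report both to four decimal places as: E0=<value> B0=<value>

d₁ = [ln(V₀/D) + (r + σ²/2)T] / (σ√T)
   = [ln(54.1529/46.2838) + (0.0295 + 0.5·0.2877²)·2.9378] / (0.2877·√2.9378)
   = [0.157020 + 0.208248] / 0.493118 = 0.740730
d₂ = d₁ − σ√T = 0.740730 − 0.493118 = 0.247612
N(d₁) = 0.770571,  N(d₂) = 0.597783,  e^(−rT) = 0.916984
E₀ = V₀·N(d₁) − D·e^(−rT)·N(d₂)
   = 54.1529·0.770571 − 46.2838·0.916984·0.597783 = 16.357879
B₀ = V₀ − E₀ = 54.1529 − 16.357879 = 37.795021

E0=16.3579 B0=37.7950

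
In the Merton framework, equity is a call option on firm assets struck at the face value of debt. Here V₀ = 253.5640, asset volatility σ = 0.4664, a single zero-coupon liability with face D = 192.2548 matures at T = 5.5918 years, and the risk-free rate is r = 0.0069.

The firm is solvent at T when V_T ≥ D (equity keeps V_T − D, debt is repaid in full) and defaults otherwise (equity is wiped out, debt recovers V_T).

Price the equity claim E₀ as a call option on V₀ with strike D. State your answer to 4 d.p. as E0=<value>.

d₁ = [ln(V₀/D) + (r + σ²/2)T] / (σ√T)
   = [ln(253.5640/192.2548) + (0.0069 + 0.5·0.4664²)·5.5918] / (0.4664·√5.5918)
   = [0.276795 + 0.646773] / 1.102895 = 0.837402
d₂ = d₁ − σ√T = 0.837402 − 1.102895 = -0.265493
N(d₁) = 0.798817,  N(d₂) = 0.395315,  e^(−rT) = 0.962151
E₀ = V₀·N(d₁) − D·e^(−rT)·N(d₂)
   = 253.5640·0.798817 − 192.2548·0.962151·0.395315 = 129.426544

E0=129.4265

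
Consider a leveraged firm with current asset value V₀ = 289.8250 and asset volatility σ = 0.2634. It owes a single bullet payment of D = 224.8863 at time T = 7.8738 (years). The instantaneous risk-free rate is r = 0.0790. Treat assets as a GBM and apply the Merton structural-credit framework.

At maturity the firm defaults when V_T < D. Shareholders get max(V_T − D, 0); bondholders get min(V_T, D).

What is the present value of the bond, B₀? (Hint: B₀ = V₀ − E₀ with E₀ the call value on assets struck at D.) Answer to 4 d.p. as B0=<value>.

d₁ = [ln(V₀/D) + (r + σ²/2)T] / (σ√T)
   = [ln(289.8250/224.8863) + (0.0790 + 0.5·0.2634²)·7.8738] / (0.2634·√7.8738)
   = [0.253682 + 0.895171] / 0.739108 = 1.554377
d₂ = d₁ − σ√T = 1.554377 − 0.739108 = 0.815269
N(d₁) = 0.939953,  N(d₂) = 0.792541,  e^(−rT) = 0.536853
E₀ = V₀·N(d₁) − D·e^(−rT)·N(d₂)
   = 289.8250·0.939953 − 224.8863·0.536853·0.792541 = 176.737578
B₀ = V₀ − E₀ = 289.8250 − 176.737578 = 113.087422

B0=113.0874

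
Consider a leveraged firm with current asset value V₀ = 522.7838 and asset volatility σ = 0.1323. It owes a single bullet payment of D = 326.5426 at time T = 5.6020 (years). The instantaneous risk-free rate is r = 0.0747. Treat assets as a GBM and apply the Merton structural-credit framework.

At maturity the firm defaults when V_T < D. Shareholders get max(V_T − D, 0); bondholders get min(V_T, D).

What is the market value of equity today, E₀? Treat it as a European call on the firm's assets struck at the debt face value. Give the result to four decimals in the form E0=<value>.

d₁ = [ln(V₀/D) + (r + σ²/2)T] / (σ√T)
   = [ln(522.7838/326.5426) + (0.0747 + 0.5·0.1323²)·5.6020] / (0.1323·√5.6020)
   = [0.470608 + 0.467496] / 0.313135 = 2.995846
d₂ = d₁ − σ√T = 2.995846 − 0.313135 = 2.682711
N(d₁) = 0.998632,  N(d₂) = 0.996349,  e^(−rT) = 0.658053
E₀ = V₀·N(d₁) − D·e^(−rT)·N(d₂)
   = 522.7838·0.998632 − 326.5426·0.658053·0.996349 = 307.970608

E0=307.9706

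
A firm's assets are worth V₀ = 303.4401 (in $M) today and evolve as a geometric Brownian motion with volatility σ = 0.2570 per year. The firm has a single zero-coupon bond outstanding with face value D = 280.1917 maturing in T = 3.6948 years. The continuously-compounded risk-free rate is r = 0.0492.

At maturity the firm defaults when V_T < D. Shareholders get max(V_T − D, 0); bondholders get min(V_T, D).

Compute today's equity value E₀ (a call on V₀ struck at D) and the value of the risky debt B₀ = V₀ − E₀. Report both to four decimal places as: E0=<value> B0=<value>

E0=94.2774 B0=209.1627

d₁ = [ln(V₀/D) + (r + σ²/2)T] / (σ√T)
   = [ln(303.4401/280.1917) + (0.0492 + 0.5·0.2570²)·3.6948] / (0.2570·√3.6948)
   = [0.079710 + 0.303803] / 0.494002 = 0.776340
d₂ = d₁ − σ√T = 0.776340 − 0.494002 = 0.282338
N(d₁) = 0.781226,  N(d₂) = 0.611158,  e^(−rT) = 0.833781
E₀ = V₀·N(d₁) − D·e^(−rT)·N(d₂)
   = 303.4401·0.781226 − 280.1917·0.833781·0.611158 = 94.277411
B₀ = V₀ − E₀ = 303.4401 − 94.277411 = 209.162689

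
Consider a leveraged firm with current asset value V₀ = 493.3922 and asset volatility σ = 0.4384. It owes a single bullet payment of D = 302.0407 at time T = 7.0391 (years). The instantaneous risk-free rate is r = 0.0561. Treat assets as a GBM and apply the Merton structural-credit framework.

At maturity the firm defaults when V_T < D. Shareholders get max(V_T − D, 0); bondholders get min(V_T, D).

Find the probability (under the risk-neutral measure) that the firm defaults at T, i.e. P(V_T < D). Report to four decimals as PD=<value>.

d₁ = [ln(V₀/D) + (r + σ²/2)T] / (σ√T)
   = [ln(493.3922/302.0407) + (0.0561 + 0.5·0.4384²)·7.0391] / (0.4384·√7.0391)
   = [0.490743 + 1.071332] / 1.163132 = 1.342990
d₂ = d₁ − σ√T = 1.342990 − 1.163132 = 0.179857
risk-neutral PD = N(−d₂) = N(-0.179857) = 0.428632

PD=0.4286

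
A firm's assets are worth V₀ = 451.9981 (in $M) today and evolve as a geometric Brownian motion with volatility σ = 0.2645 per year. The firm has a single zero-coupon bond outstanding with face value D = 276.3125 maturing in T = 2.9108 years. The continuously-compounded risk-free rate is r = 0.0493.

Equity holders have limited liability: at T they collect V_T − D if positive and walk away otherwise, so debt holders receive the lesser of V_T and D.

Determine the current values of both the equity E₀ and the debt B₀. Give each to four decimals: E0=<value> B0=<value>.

E0=217.8687 B0=234.1294

d₁ = [ln(V₀/D) + (r + σ²/2)T] / (σ√T)
   = [ln(451.9981/276.3125) + (0.0493 + 0.5·0.2645²)·2.9108] / (0.2645·√2.9108)
   = [0.492146 + 0.245323] / 0.451265 = 1.634223
d₂ = d₁ − σ√T = 1.634223 − 0.451265 = 1.182958
N(d₁) = 0.948894,  N(d₂) = 0.881587,  e^(−rT) = 0.866319
E₀ = V₀·N(d₁) − D·e^(−rT)·N(d₂)
   = 451.9981·0.948894 − 276.3125·0.866319·0.881587 = 217.868655
B₀ = V₀ − E₀ = 451.9981 − 217.868655 = 234.129445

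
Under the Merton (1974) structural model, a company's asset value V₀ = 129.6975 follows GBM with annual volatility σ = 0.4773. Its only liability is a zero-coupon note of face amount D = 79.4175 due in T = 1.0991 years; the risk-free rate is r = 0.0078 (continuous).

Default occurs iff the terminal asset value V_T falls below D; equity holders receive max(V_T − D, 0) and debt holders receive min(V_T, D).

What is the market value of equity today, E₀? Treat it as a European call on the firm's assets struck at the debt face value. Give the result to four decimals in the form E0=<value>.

d₁ = [ln(V₀/D) + (r + σ²/2)T] / (σ√T)
   = [ln(129.6975/79.4175) + (0.0078 + 0.5·0.4773²)·1.0991] / (0.4773·√1.0991)
   = [0.490486 + 0.133769] / 0.500392 = 1.247533
d₂ = d₁ − σ√T = 1.247533 − 0.500392 = 0.747141
N(d₁) = 0.893899,  N(d₂) = 0.772511,  e^(−rT) = 0.991464
E₀ = V₀·N(d₁) − D·e^(−rT)·N(d₂)
   = 129.6975·0.893899 − 79.4175·0.991464·0.772511 = 55.109286

E0=55.1093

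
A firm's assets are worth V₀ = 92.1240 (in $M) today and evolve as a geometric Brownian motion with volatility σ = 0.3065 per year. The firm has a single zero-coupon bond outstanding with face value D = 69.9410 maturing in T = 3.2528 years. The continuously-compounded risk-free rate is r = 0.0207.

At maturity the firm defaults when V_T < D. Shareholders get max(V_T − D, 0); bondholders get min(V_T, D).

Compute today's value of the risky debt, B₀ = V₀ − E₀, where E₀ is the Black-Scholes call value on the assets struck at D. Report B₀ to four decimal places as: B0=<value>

B0=58.5281

d₁ = [ln(V₀/D) + (r + σ²/2)T] / (σ√T)
   = [ln(92.1240/69.9410) + (0.0207 + 0.5·0.3065²)·3.2528] / (0.3065·√3.2528)
   = [0.275483 + 0.220121] / 0.552789 = 0.896553
d₂ = d₁ − σ√T = 0.896553 − 0.552789 = 0.343764
N(d₁) = 0.815021,  N(d₂) = 0.634488,  e^(−rT) = 0.934884
E₀ = V₀·N(d₁) − D·e^(−rT)·N(d₂)
   = 92.1240·0.815021 − 69.9410·0.934884·0.634488 = 33.595919
B₀ = V₀ − E₀ = 92.1240 − 33.595919 = 58.528081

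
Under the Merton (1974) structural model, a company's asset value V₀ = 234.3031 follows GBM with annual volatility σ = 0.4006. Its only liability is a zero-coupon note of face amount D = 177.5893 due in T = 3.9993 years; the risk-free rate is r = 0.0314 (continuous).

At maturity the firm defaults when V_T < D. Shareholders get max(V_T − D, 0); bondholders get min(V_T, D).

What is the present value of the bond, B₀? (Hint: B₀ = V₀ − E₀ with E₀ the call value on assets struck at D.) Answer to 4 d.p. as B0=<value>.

d₁ = [ln(V₀/D) + (r + σ²/2)T] / (σ√T)
   = [ln(234.3031/177.5893) + (0.0314 + 0.5·0.4006²)·3.9993] / (0.4006·√3.9993)
   = [0.277142 + 0.446483] / 0.801130 = 0.903255
d₂ = d₁ − σ√T = 0.903255 − 0.801130 = 0.102125
N(d₁) = 0.816805,  N(d₂) = 0.540671,  e^(−rT) = 0.881987
E₀ = V₀·N(d₁) − D·e^(−rT)·N(d₂)
   = 234.3031·0.816805 − 177.5893·0.881987·0.540671 = 106.693747
B₀ = V₀ − E₀ = 234.3031 − 106.693747 = 127.609353

B0=127.6094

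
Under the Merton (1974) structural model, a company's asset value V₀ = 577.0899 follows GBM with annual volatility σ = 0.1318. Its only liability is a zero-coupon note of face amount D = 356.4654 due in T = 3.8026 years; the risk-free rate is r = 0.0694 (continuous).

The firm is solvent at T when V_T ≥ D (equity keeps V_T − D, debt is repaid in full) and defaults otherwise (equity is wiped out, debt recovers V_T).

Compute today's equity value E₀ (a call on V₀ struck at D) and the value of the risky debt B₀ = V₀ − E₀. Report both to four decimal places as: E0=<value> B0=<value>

E0=303.3614 B0=273.7285

d₁ = [ln(V₀/D) + (r + σ²/2)T] / (σ√T)
   = [ln(577.0899/356.4654) + (0.0694 + 0.5·0.1318²)·3.8026] / (0.1318·√3.8026)
   = [0.481761 + 0.296928] / 0.257013 = 3.029762
d₂ = d₁ − σ√T = 3.029762 − 0.257013 = 2.772748
N(d₁) = 0.998776,  N(d₂) = 0.997221,  e^(−rT) = 0.768050
E₀ = V₀·N(d₁) − D·e^(−rT)·N(d₂)
   = 577.0899·0.998776 − 356.4654·0.768050·0.997221 = 303.361357
B₀ = V₀ − E₀ = 577.0899 − 303.361357 = 273.728543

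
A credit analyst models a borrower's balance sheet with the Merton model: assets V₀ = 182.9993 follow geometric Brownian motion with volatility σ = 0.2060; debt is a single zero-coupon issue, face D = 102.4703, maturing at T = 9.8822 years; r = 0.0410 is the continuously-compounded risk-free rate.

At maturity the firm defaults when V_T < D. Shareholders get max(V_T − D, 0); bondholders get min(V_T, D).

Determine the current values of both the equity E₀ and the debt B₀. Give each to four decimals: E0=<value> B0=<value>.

E0=116.6121 B0=66.3872

d₁ = [ln(V₀/D) + (r + σ²/2)T] / (σ√T)
   = [ln(182.9993/102.4703) + (0.0410 + 0.5·0.2060²)·9.8822] / (0.2060·√9.8822)
   = [0.579909 + 0.614851] / 0.647581 = 1.844959
d₂ = d₁ − σ√T = 1.844959 − 0.647581 = 1.197378
N(d₁) = 0.967478,  N(d₂) = 0.884420,  e^(−rT) = 0.666863
E₀ = V₀·N(d₁) − D·e^(−rT)·N(d₂)
   = 182.9993·0.967478 − 102.4703·0.666863·0.884420 = 116.612140
B₀ = V₀ − E₀ = 182.9993 − 116.612140 = 66.387160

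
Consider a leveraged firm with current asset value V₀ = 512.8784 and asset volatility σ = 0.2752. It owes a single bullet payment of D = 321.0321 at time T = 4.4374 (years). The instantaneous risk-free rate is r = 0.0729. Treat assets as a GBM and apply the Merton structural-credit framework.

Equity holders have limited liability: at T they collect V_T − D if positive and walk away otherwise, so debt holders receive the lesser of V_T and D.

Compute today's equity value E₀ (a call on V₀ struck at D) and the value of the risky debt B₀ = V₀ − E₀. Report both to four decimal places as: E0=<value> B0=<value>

E0=288.2446 B0=224.6338

d₁ = [ln(V₀/D) + (r + σ²/2)T] / (σ√T)
   = [ln(512.8784/321.0321) + (0.0729 + 0.5·0.2752²)·4.4374] / (0.2752·√4.4374)
   = [0.468498 + 0.491520] / 0.579713 = 1.656023
d₂ = d₁ − σ√T = 1.656023 − 0.579713 = 1.076311
N(d₁) = 0.951141,  N(d₂) = 0.859106,  e^(−rT) = 0.723622
E₀ = V₀·N(d₁) − D·e^(−rT)·N(d₂)
   = 512.8784·0.951141 − 321.0321·0.723622·0.859106 = 288.244624
B₀ = V₀ − E₀ = 512.8784 − 288.244624 = 224.633776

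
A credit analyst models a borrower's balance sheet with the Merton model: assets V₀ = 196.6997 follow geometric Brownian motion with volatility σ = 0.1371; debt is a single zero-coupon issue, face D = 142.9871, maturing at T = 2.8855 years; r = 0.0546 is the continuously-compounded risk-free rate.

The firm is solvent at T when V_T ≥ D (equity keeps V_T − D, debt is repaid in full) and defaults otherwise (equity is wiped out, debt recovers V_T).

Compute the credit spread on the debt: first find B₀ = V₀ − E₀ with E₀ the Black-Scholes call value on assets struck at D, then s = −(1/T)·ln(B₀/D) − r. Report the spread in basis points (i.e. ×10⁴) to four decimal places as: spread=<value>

d₁ = [ln(V₀/D) + (r + σ²/2)T] / (σ√T)
   = [ln(196.6997/142.9871) + (0.0546 + 0.5·0.1371²)·2.8855] / (0.1371·√2.8855)
   = [0.318924 + 0.184667] / 0.232888 = 2.162368
d₂ = d₁ − σ√T = 2.162368 − 0.232888 = 1.929480
N(d₁) = 0.984705,  N(d₂) = 0.973164,  e^(−rT) = 0.854236
E₀ = V₀·N(d₁) − D·e^(−rT)·N(d₂)
   = 196.6997·0.984705 − 142.9871·0.854236·0.973164 = 74.824366
B₀ = V₀ − E₀ = 196.6997 − 74.824366 = 121.875334
spread = −(1/T)·ln(B₀/D) − r = −(1/2.8855)·ln(121.875334/142.9871) − 0.0546 = 0.00076501
in basis points: 0.00076501 × 10⁴ = 7.6501 bp

spread=7.6501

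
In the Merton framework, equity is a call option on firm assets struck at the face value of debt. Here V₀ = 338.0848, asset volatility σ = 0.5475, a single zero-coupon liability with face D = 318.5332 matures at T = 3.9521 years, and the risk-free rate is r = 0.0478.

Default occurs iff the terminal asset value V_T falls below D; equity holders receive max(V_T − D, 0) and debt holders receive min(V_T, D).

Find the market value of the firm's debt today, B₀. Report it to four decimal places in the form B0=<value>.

d₁ = [ln(V₀/D) + (r + σ²/2)T] / (σ√T)
   = [ln(338.0848/318.5332) + (0.0478 + 0.5·0.5475²)·3.9521] / (0.5475·√3.9521)
   = [0.059570 + 0.781244] / 1.088424 = 0.772506
d₂ = d₁ − σ√T = 0.772506 − 1.088424 = -0.315918
N(d₁) = 0.780093,  N(d₂) = 0.376032,  e^(−rT) = 0.827861
E₀ = V₀·N(d₁) − D·e^(−rT)·N(d₂)
   = 338.0848·0.780093 − 318.5332·0.827861·0.376032 = 164.577289
B₀ = V₀ − E₀ = 338.0848 − 164.577289 = 173.507511

B0=173.5075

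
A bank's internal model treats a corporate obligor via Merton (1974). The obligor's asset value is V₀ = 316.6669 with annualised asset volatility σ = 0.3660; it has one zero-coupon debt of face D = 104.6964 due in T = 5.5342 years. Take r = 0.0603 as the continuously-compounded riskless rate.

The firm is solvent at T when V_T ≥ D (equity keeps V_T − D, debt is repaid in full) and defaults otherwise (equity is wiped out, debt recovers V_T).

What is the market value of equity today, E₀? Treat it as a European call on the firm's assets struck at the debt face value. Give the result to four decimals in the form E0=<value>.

d₁ = [ln(V₀/D) + (r + σ²/2)T] / (σ√T)
   = [ln(316.6669/104.6964) + (0.0603 + 0.5·0.3660²)·5.5342] / (0.3660·√5.5342)
   = [1.106786 + 0.704382] / 0.861011 = 2.103537
d₂ = d₁ − σ√T = 2.103537 − 0.861011 = 1.242526
N(d₁) = 0.982291,  N(d₂) = 0.892979,  e^(−rT) = 0.716260
E₀ = V₀·N(d₁) − D·e^(−rT)·N(d₂)
   = 316.6669·0.982291 − 104.6964·0.716260·0.892979 = 244.094585

E0=244.0946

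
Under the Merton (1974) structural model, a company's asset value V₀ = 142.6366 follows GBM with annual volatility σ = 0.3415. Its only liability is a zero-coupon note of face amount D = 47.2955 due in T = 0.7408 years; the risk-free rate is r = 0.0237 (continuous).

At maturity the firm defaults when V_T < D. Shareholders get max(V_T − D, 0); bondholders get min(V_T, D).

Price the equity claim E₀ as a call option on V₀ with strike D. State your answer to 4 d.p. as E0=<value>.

d₁ = [ln(V₀/D) + (r + σ²/2)T] / (σ√T)
   = [ln(142.6366/47.2955) + (0.0237 + 0.5·0.3415²)·0.7408] / (0.3415·√0.7408)
   = [1.103885 + 0.060754] / 0.293928 = 3.962325
d₂ = d₁ − σ√T = 3.962325 − 0.293928 = 3.668397
N(d₁) = 0.999963,  N(d₂) = 0.999878,  e^(−rT) = 0.982596
E₀ = V₀·N(d₁) − D·e^(−rT)·N(d₂)
   = 142.6366·0.999963 − 47.2955·0.982596·0.999878 = 96.164596

E0=96.1646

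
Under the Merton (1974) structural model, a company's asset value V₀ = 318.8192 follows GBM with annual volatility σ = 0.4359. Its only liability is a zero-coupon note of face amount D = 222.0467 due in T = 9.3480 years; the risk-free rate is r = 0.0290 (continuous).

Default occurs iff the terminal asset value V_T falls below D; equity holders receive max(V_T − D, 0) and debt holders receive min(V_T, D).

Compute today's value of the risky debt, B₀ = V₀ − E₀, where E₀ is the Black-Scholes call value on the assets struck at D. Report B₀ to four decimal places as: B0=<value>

B0=112.2566

d₁ = [ln(V₀/D) + (r + σ²/2)T] / (σ√T)
   = [ln(318.8192/222.0467) + (0.0290 + 0.5·0.4359²)·9.3480] / (0.4359·√9.3480)
   = [0.361736 + 1.159193] / 1.332742 = 1.141203
d₂ = d₁ − σ√T = 1.141203 − 1.332742 = -0.191539
N(d₁) = 0.873107,  N(d₂) = 0.424051,  e^(−rT) = 0.762546
E₀ = V₀·N(d₁) − D·e^(−rT)·N(d₂)
   = 318.8192·0.873107 − 222.0467·0.762546·0.424051 = 206.562581
B₀ = V₀ − E₀ = 318.8192 − 206.562581 = 112.256619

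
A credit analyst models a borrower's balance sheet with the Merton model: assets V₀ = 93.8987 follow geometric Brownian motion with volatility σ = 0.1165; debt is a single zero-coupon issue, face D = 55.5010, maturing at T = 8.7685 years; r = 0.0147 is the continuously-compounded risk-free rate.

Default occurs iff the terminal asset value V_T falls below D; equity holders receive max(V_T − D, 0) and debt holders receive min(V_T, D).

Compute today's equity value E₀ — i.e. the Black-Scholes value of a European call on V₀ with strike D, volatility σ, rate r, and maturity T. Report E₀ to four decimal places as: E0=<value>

E0=45.3663

d₁ = [ln(V₀/D) + (r + σ²/2)T] / (σ√T)
   = [ln(93.8987/55.5010) + (0.0147 + 0.5·0.1165²)·8.7685] / (0.1165·√8.7685)
   = [0.525816 + 0.188401] / 0.344976 = 2.070338
d₂ = d₁ − σ√T = 2.070338 − 0.344976 = 1.725363
N(d₁) = 0.980790,  N(d₂) = 0.957769,  e^(−rT) = 0.879065
E₀ = V₀·N(d₁) − D·e^(−rT)·N(d₂)
   = 93.8987·0.980790 − 55.5010·0.879065·0.957769 = 45.366323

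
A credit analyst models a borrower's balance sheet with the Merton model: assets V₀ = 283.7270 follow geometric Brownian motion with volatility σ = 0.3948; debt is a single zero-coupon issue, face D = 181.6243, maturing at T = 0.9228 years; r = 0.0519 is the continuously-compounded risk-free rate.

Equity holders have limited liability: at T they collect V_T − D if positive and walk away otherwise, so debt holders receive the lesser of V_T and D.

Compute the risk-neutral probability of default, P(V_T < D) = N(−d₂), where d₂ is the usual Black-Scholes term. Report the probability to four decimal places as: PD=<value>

PD=0.1329

d₁ = [ln(V₀/D) + (r + σ²/2)T] / (σ√T)
   = [ln(283.7270/181.6243) + (0.0519 + 0.5·0.3948²)·0.9228] / (0.3948·√0.9228)
   = [0.446072 + 0.119810] / 0.379255 = 1.492091
d₂ = d₁ − σ√T = 1.492091 − 0.379255 = 1.112837
risk-neutral PD = N(−d₂) = N(-1.112837) = 0.132889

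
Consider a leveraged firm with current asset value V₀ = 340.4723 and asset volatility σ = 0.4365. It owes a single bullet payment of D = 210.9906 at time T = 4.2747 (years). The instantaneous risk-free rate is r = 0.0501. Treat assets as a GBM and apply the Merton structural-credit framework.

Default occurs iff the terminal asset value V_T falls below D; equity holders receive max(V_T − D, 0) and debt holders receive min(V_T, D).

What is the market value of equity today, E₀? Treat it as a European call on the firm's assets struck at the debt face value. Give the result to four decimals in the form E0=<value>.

E0=196.2260

d₁ = [ln(V₀/D) + (r + σ²/2)T] / (σ√T)
   = [ln(340.4723/210.9906) + (0.0501 + 0.5·0.4365²)·4.2747] / (0.4365·√4.2747)
   = [0.478520 + 0.621397] / 0.902479 = 1.218773
d₂ = d₁ − σ√T = 1.218773 − 0.902479 = 0.316294
N(d₁) = 0.888535,  N(d₂) = 0.624110,  e^(−rT) = 0.807217
E₀ = V₀·N(d₁) − D·e^(−rT)·N(d₂)
   = 340.4723·0.888535 − 210.9906·0.807217·0.624110 = 196.225986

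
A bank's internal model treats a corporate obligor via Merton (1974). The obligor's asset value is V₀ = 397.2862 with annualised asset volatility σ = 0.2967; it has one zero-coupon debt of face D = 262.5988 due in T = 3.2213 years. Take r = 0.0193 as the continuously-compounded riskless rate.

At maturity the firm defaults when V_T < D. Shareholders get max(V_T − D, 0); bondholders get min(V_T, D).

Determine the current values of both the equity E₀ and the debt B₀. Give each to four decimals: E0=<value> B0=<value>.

E0=167.0767 B0=230.2095

d₁ = [ln(V₀/D) + (r + σ²/2)T] / (σ√T)
   = [ln(397.2862/262.5988) + (0.0193 + 0.5·0.2967²)·3.2213] / (0.2967·√3.2213)
   = [0.414030 + 0.203958] / 0.532517 = 1.160504
d₂ = d₁ − σ√T = 1.160504 − 0.532517 = 0.627987
N(d₁) = 0.877078,  N(d₂) = 0.734994,  e^(−rT) = 0.939722
E₀ = V₀·N(d₁) − D·e^(−rT)·N(d₂)
   = 397.2862·0.877078 − 262.5988·0.939722·0.734994 = 167.076682
B₀ = V₀ − E₀ = 397.2862 − 167.076682 = 230.209518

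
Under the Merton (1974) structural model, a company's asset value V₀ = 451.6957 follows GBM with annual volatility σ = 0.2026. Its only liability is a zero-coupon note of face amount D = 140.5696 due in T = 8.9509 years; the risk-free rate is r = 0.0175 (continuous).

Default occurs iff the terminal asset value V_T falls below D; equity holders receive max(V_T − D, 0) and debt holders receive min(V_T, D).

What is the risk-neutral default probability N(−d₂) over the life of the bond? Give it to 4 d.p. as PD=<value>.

d₁ = [ln(V₀/D) + (r + σ²/2)T] / (σ√T)
   = [ln(451.6957/140.5696) + (0.0175 + 0.5·0.2026²)·8.9509] / (0.2026·√8.9509)
   = [1.167306 + 0.340343] / 0.606140 = 2.487297
d₂ = d₁ − σ√T = 2.487297 − 0.606140 = 1.881157
risk-neutral PD = N(−d₂) = N(-1.881157) = 0.029975

PD=0.0300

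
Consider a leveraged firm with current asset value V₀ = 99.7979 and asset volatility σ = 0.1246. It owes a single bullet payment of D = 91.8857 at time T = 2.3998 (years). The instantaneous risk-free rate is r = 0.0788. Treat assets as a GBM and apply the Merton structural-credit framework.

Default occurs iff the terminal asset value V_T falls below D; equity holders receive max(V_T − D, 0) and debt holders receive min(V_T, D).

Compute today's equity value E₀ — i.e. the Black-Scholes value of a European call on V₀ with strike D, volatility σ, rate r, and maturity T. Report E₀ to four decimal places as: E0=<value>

E0=24.3484

d₁ = [ln(V₀/D) + (r + σ²/2)T] / (σ√T)
   = [ln(99.7979/91.8857) + (0.0788 + 0.5·0.1246²)·2.3998] / (0.1246·√2.3998)
   = [0.082602 + 0.207733] / 0.193021 = 1.504157
d₂ = d₁ − σ√T = 1.504157 − 0.193021 = 1.311136
N(d₁) = 0.933730,  N(d₂) = 0.905094,  e^(−rT) = 0.827700
E₀ = V₀·N(d₁) − D·e^(−rT)·N(d₂)
   = 99.7979·0.933730 − 91.8857·0.827700·0.905094 = 24.348394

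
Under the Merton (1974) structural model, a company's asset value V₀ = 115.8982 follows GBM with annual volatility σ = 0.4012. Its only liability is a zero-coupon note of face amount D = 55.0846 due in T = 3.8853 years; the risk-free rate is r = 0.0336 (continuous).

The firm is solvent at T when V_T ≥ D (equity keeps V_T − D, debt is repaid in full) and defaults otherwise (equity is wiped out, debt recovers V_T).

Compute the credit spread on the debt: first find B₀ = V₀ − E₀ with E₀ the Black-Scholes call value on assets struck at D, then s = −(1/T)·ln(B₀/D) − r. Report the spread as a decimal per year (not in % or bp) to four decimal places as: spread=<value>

spread=0.0212

d₁ = [ln(V₀/D) + (r + σ²/2)T] / (σ√T)
   = [ln(115.8982/55.0846) + (0.0336 + 0.5·0.4012²)·3.8853] / (0.4012·√3.8853)
   = [0.743842 + 0.443238] / 0.790812 = 1.501090
d₂ = d₁ − σ√T = 1.501090 − 0.790812 = 0.710278
N(d₁) = 0.933334,  N(d₂) = 0.761234,  e^(−rT) = 0.877616
E₀ = V₀·N(d₁) − D·e^(−rT)·N(d₂)
   = 115.8982·0.933334 − 55.0846·0.877616·0.761234 = 71.371273
B₀ = V₀ − E₀ = 115.8982 − 71.371273 = 44.526927
spread = −(1/T)·ln(B₀/D) − r = −(1/3.8853)·ln(44.526927/55.0846) − 0.0336 = 0.02116439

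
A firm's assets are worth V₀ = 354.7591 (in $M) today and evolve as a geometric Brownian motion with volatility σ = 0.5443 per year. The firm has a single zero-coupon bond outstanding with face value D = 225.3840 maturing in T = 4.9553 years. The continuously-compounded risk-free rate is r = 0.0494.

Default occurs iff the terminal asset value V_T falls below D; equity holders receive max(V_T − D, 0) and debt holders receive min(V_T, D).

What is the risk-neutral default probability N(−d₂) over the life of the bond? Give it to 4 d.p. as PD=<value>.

PD=0.5117

d₁ = [ln(V₀/D) + (r + σ²/2)T] / (σ√T)
   = [ln(354.7591/225.3840) + (0.0494 + 0.5·0.5443²)·4.9553] / (0.5443·√4.9553)
   = [0.453633 + 0.978827] / 1.211639 = 1.182250
d₂ = d₁ − σ√T = 1.182250 − 1.211639 = -0.029390
risk-neutral PD = N(−d₂) = N(0.029390) = 0.511723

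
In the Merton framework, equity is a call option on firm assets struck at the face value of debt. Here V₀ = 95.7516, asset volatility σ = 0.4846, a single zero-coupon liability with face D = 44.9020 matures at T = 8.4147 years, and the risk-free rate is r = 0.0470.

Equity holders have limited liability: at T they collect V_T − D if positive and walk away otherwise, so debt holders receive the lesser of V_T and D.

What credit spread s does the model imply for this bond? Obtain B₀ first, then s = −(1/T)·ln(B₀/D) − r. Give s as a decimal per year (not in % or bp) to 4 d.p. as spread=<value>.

spread=0.0344

d₁ = [ln(V₀/D) + (r + σ²/2)T] / (σ√T)
   = [ln(95.7516/44.9020) + (0.0470 + 0.5·0.4846²)·8.4147] / (0.4846·√8.4147)
   = [0.757275 + 1.383533] / 1.405733 = 1.522913
d₂ = d₁ − σ√T = 1.522913 − 1.405733 = 0.117180
N(d₁) = 0.936110,  N(d₂) = 0.546641,  e^(−rT) = 0.673349
E₀ = V₀·N(d₁) − D·e^(−rT)·N(d₂)
   = 95.7516·0.936110 − 44.9020·0.673349·0.546641 = 73.106449
B₀ = V₀ − E₀ = 95.7516 − 73.106449 = 22.645151
spread = −(1/T)·ln(B₀/D) − r = −(1/8.4147)·ln(22.645151/44.9020) − 0.0470 = 0.03435009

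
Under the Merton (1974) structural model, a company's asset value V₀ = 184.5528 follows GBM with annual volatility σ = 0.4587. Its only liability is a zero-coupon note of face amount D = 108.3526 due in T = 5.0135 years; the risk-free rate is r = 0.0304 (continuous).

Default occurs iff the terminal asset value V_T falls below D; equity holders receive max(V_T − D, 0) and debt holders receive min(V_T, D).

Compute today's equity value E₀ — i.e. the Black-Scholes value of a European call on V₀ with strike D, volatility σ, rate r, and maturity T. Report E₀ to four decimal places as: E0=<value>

d₁ = [ln(V₀/D) + (r + σ²/2)T] / (σ√T)
   = [ln(184.5528/108.3526) + (0.0304 + 0.5·0.4587²)·5.0135] / (0.4587·√5.0135)
   = [0.532545 + 0.679845] / 1.027068 = 1.180438
d₂ = d₁ − σ√T = 1.180438 − 1.027068 = 0.153369
N(d₁) = 0.881087,  N(d₂) = 0.560947,  e^(−rT) = 0.858636
E₀ = V₀·N(d₁) − D·e^(−rT)·N(d₂)
   = 184.5528·0.881087 − 108.3526·0.858636·0.560947 = 110.419154

E0=110.4192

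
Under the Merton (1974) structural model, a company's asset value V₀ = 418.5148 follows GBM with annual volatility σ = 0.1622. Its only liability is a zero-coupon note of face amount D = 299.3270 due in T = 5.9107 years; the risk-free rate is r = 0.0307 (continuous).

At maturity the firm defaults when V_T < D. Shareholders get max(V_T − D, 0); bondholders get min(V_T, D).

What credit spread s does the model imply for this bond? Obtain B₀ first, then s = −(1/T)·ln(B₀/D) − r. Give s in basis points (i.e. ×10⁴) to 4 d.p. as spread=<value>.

spread=38.4062

d₁ = [ln(V₀/D) + (r + σ²/2)T] / (σ√T)
   = [ln(418.5148/299.3270) + (0.0307 + 0.5·0.1622²)·5.9107] / (0.1622·√5.9107)
   = [0.335176 + 0.259210] / 0.394340 = 1.507295
d₂ = d₁ − σ√T = 1.507295 − 0.394340 = 1.112955
N(d₁) = 0.934132,  N(d₂) = 0.867136,  e^(−rT) = 0.834053
E₀ = V₀·N(d₁) − D·e^(−rT)·N(d₂)
   = 418.5148·0.934132 − 299.3270·0.834053·0.867136 = 174.463767
B₀ = V₀ − E₀ = 418.5148 − 174.463767 = 244.051033
spread = −(1/T)·ln(B₀/D) − r = −(1/5.9107)·ln(244.051033/299.3270) − 0.0307 = 0.00384062
in basis points: 0.00384062 × 10⁴ = 38.4062 bp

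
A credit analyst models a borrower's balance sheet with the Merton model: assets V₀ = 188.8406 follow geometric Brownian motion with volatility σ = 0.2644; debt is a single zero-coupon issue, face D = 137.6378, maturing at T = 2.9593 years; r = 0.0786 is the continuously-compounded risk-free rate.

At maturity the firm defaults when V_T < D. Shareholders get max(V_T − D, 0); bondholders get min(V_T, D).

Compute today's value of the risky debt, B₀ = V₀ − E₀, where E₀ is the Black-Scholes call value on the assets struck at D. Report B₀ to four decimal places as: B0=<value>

B0=105.5245

d₁ = [ln(V₀/D) + (r + σ²/2)T] / (σ√T)
   = [ln(188.8406/137.6378) + (0.0786 + 0.5·0.2644²)·2.9593] / (0.2644·√2.9593)
   = [0.316278 + 0.336039] / 0.454837 = 1.434177
d₂ = d₁ − σ√T = 1.434177 − 0.454837 = 0.979340
N(d₁) = 0.924239,  N(d₂) = 0.836294,  e^(−rT) = 0.792470
E₀ = V₀·N(d₁) − D·e^(−rT)·N(d₂)
   = 188.8406·0.924239 − 137.6378·0.792470·0.836294 = 83.316120
B₀ = V₀ − E₀ = 188.8406 − 83.316120 = 105.524480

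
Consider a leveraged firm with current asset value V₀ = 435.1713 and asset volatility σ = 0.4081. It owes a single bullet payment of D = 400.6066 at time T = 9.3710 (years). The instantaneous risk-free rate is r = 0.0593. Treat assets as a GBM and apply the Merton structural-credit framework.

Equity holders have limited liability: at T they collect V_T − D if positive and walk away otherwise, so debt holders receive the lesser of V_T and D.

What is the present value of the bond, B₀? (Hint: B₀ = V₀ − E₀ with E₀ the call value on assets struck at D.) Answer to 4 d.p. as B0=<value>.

d₁ = [ln(V₀/D) + (r + σ²/2)T] / (σ√T)
   = [ln(435.1713/400.6066) + (0.0593 + 0.5·0.4081²)·9.3710] / (0.4081·√9.3710)
   = [0.082760 + 1.336050] / 1.249279 = 1.135702
d₂ = d₁ − σ√T = 1.135702 − 1.249279 = -0.113577
N(d₁) = 0.871959,  N(d₂) = 0.454787,  e^(−rT) = 0.573670
E₀ = V₀·N(d₁) − D·e^(−rT)·N(d₂)
   = 435.1713·0.871959 − 400.6066·0.573670·0.454787 = 274.934424
B₀ = V₀ − E₀ = 435.1713 − 274.934424 = 160.236876

B0=160.2369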